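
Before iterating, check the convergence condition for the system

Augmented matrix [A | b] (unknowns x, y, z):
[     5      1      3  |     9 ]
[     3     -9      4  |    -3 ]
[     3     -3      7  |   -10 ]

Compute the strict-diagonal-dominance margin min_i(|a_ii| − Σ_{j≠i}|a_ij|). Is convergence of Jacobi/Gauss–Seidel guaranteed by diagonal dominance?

1

row 1: |5| − (1+3) = 1
row 2: |-9| − (3+4) = 2
row 3: |7| − (3+3) = 1
minimum over rows = 1 → strictly diagonally dominant (convergence guaranteed)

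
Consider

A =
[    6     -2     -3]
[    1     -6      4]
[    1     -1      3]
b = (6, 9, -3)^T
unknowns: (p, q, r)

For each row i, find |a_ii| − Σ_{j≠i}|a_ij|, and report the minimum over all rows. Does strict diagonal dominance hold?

1

row 1: |6| − (2+3) = 1
row 2: |-6| − (1+4) = 1
row 3: |3| − (1+1) = 1
minimum over rows = 1 → strictly diagonally dominant (convergence guaranteed)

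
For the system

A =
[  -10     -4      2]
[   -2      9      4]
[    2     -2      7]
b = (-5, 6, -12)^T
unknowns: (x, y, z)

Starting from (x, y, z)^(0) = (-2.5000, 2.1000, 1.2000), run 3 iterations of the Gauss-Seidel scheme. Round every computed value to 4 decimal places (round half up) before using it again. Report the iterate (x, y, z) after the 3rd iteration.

(-0.3401, 1.1873, -1.2779)

Iteration 1:
  x = (-5 - (-4)·2.1000 - (2)·1.2000) / (-10) = -0.1000
  y = (6 - (-2)·-0.1000 - (4)·1.2000) / (9) = 0.1111
  z = (-12 - (2)·-0.1000 - (-2)·0.1111) / (7) = -1.6540
Iteration 2:
  x = (-5 - (-4)·0.1111 - (2)·-1.6540) / (-10) = 0.1248
  y = (6 - (-2)·0.1248 - (4)·-1.6540) / (9) = 1.4295
  z = (-12 - (2)·0.1248 - (-2)·1.4295) / (7) = -1.3415
Iteration 3:
  x = (-5 - (-4)·1.4295 - (2)·-1.3415) / (-10) = -0.3401
  y = (6 - (-2)·-0.3401 - (4)·-1.3415) / (9) = 1.1873
  z = (-12 - (2)·-0.3401 - (-2)·1.1873) / (7) = -1.2779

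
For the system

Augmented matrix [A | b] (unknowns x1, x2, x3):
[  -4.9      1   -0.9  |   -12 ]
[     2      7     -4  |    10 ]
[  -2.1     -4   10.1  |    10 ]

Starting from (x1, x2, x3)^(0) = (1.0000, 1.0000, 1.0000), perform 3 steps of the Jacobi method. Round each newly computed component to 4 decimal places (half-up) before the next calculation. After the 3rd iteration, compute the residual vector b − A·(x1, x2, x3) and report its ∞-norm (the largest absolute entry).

Iteration 1:
  x1 = (-12 - (1)·1.0000 - (-0.9)·1.0000) / (-4.9) = 2.4694
  x2 = (10 - (2)·1.0000 - (-4)·1.0000) / (7) = 1.7143
  x3 = (10 - (-2.1)·1.0000 - (-4)·1.0000) / (10.1) = 1.5941
Iteration 2:
  x1 = (-12 - (1)·1.7143 - (-0.9)·1.5941) / (-4.9) = 2.5060
  x2 = (10 - (2)·2.4694 - (-4)·1.5941) / (7) = 1.6339
  x3 = (10 - (-2.1)·2.4694 - (-4)·1.7143) / (10.1) = 2.1825
Iteration 3:
  x1 = (-12 - (1)·1.6339 - (-0.9)·2.1825) / (-4.9) = 2.3816
  x2 = (10 - (2)·2.5060 - (-4)·2.1825) / (7) = 1.9597
  x3 = (10 - (-2.1)·2.5060 - (-4)·1.6339) / (10.1) = 2.1582
Residual b − A·x = (-0.3475, 0.1517, 1.0423); ∞-norm = 1.0423

1.0423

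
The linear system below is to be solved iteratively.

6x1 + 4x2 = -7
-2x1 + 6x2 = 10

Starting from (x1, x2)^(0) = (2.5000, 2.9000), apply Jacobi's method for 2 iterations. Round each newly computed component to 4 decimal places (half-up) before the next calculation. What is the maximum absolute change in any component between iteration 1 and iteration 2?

1.8667

Iteration 1:
  x1 = (-7 - (4)·2.9000) / (6) = -3.1000
  x2 = (10 - (-2)·2.5000) / (6) = 2.5000
Iteration 2:
  x1 = (-7 - (4)·2.5000) / (6) = -2.8333
  x2 = (10 - (-2)·-3.1000) / (6) = 0.6333
Change: (0.2667, -1.8667) → max |·| = 1.8667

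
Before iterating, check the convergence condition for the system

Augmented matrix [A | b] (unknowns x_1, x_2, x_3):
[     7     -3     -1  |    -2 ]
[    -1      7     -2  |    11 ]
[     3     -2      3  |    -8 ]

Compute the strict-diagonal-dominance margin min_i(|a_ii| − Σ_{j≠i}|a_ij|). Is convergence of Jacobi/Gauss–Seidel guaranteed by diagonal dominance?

-2

row 1: |7| − (3+1) = 3
row 2: |7| − (1+2) = 4
row 3: |3| − (3+2) = -2
minimum over rows = -2 → not strictly diagonally dominant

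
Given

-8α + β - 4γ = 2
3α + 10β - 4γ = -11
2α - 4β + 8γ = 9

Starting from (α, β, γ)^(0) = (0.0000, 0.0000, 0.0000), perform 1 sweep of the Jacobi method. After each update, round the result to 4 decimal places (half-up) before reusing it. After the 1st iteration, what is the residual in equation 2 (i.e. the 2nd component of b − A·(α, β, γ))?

Iteration 1:
  α = (2 - (1)·0.0000 - (-4)·0.0000) / (-8) = -0.2500
  β = (-11 - (3)·0.0000 - (-4)·0.0000) / (10) = -1.1000
  γ = (9 - (2)·0.0000 - (-4)·0.0000) / (8) = 1.1250
Residual b − A·x = (5.6000, 5.2500, -3.9000)

5.2500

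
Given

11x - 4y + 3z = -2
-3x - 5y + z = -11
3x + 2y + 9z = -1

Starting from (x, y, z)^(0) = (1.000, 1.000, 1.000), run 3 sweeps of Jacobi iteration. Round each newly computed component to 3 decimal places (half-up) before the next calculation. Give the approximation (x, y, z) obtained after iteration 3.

(0.721, 1.711, -0.801)

Iteration 1:
  x = (-2 - (-4)·1.000 - (3)·1.000) / (11) = -0.091
  y = (-11 - (-3)·1.000 - (1)·1.000) / (-5) = 1.800
  z = (-1 - (3)·1.000 - (2)·1.000) / (9) = -0.667
Iteration 2:
  x = (-2 - (-4)·1.800 - (3)·-0.667) / (11) = 0.655
  y = (-11 - (-3)·-0.091 - (1)·-0.667) / (-5) = 2.121
  z = (-1 - (3)·-0.091 - (2)·1.800) / (9) = -0.481
Iteration 3:
  x = (-2 - (-4)·2.121 - (3)·-0.481) / (11) = 0.721
  y = (-11 - (-3)·0.655 - (1)·-0.481) / (-5) = 1.711
  z = (-1 - (3)·0.655 - (2)·2.121) / (9) = -0.801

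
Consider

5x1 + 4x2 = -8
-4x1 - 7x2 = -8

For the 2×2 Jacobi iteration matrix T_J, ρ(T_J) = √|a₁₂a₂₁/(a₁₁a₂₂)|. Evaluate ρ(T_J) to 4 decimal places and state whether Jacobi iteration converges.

a₁₂a₂₁/(a₁₁a₂₂) = (4)·(-4) / ((5)·(-7)) = 0.457143
ρ = √|0.457143| = √0.457143 = 0.6761
ρ < 1, so Jacobi converges

0.6761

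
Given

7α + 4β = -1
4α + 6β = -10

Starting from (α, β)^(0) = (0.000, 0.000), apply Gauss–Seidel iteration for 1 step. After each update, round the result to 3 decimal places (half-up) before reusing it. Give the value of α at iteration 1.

Iteration 1:
  α = (-1 - (4)·0.000) / (7) = -0.143
  β = (-10 - (4)·-0.143) / (6) = -1.571

-0.143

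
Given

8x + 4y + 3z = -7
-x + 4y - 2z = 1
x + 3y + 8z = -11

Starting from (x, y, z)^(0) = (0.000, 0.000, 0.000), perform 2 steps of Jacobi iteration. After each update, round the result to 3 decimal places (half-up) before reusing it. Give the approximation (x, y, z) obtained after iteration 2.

Iteration 1:
  x = (-7 - (4)·0.000 - (3)·0.000) / (8) = -0.875
  y = (1 - (-1)·0.000 - (-2)·0.000) / (4) = 0.250
  z = (-11 - (1)·0.000 - (3)·0.000) / (8) = -1.375
Iteration 2:
  x = (-7 - (4)·0.250 - (3)·-1.375) / (8) = -0.484
  y = (1 - (-1)·-0.875 - (-2)·-1.375) / (4) = -0.656
  z = (-11 - (1)·-0.875 - (3)·0.250) / (8) = -1.359

(-0.484, -0.656, -1.359)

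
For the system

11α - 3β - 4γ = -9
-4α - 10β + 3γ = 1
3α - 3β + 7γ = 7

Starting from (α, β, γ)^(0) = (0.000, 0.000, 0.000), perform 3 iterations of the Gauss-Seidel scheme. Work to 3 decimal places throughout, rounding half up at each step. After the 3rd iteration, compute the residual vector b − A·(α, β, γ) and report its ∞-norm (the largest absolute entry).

0.211

Iteration 1:
  α = (-9 - (-3)·0.000 - (-4)·0.000) / (11) = -0.818
  β = (1 - (-4)·-0.818 - (3)·0.000) / (-10) = 0.227
  γ = (7 - (3)·-0.818 - (-3)·0.227) / (7) = 1.448
Iteration 2:
  α = (-9 - (-3)·0.227 - (-4)·1.448) / (11) = -0.230
  β = (1 - (-4)·-0.230 - (3)·1.448) / (-10) = 0.426
  γ = (7 - (3)·-0.230 - (-3)·0.426) / (7) = 1.281
Iteration 3:
  α = (-9 - (-3)·0.426 - (-4)·1.281) / (11) = -0.236
  β = (1 - (-4)·-0.236 - (3)·1.281) / (-10) = 0.379
  γ = (7 - (3)·-0.236 - (-3)·0.379) / (7) = 1.264
Residual b − A·x = (-0.211, 0.054, -0.003); ∞-norm = 0.211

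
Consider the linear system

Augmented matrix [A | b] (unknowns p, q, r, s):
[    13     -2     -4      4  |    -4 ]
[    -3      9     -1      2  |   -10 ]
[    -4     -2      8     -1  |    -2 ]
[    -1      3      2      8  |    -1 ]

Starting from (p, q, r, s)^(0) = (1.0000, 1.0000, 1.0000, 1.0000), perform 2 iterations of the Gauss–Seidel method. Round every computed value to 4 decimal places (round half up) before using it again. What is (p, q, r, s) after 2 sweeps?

(-0.8063, -1.5407, -0.9804, 0.5971)

Iteration 1:
  p = (-4 - (-2)·1.0000 - (-4)·1.0000 - (4)·1.0000) / (13) = -0.1538
  q = (-10 - (-3)·-0.1538 - (-1)·1.0000 - (2)·1.0000) / (9) = -1.2735
  r = (-2 - (-4)·-0.1538 - (-2)·-1.2735 - (-1)·1.0000) / (8) = -0.5203
  s = (-1 - (-1)·-0.1538 - (3)·-1.2735 - (2)·-0.5203) / (8) = 0.4634
Iteration 2:
  p = (-4 - (-2)·-1.2735 - (-4)·-0.5203 - (4)·0.4634) / (13) = -0.8063
  q = (-10 - (-3)·-0.8063 - (-1)·-0.5203 - (2)·0.4634) / (9) = -1.5407
  r = (-2 - (-4)·-0.8063 - (-2)·-1.5407 - (-1)·0.4634) / (8) = -0.9804
  s = (-1 - (-1)·-0.8063 - (3)·-1.5407 - (2)·-0.9804) / (8) = 0.5971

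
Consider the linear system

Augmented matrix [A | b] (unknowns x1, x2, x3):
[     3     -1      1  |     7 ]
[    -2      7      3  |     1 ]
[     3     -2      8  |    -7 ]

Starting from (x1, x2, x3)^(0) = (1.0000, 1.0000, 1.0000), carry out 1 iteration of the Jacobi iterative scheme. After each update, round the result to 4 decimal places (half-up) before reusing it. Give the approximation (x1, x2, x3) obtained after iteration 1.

(2.3333, 0.0000, -1.0000)

Iteration 1:
  x1 = (7 - (-1)·1.0000 - (1)·1.0000) / (3) = 2.3333
  x2 = (1 - (-2)·1.0000 - (3)·1.0000) / (7) = 0.0000
  x3 = (-7 - (3)·1.0000 - (-2)·1.0000) / (8) = -1.0000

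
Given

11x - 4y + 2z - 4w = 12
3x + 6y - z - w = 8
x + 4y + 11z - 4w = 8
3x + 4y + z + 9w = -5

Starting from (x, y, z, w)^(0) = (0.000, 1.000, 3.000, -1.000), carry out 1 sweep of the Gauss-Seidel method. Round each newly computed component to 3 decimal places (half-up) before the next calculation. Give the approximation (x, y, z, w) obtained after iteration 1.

Iteration 1:
  x = (12 - (-4)·1.000 - (2)·3.000 - (-4)·-1.000) / (11) = 0.545
  y = (8 - (3)·0.545 - (-1)·3.000 - (-1)·-1.000) / (6) = 1.394
  z = (8 - (1)·0.545 - (4)·1.394 - (-4)·-1.000) / (11) = -0.193
  w = (-5 - (3)·0.545 - (4)·1.394 - (1)·-0.193) / (9) = -1.335

(0.545, 1.394, -0.193, -1.335)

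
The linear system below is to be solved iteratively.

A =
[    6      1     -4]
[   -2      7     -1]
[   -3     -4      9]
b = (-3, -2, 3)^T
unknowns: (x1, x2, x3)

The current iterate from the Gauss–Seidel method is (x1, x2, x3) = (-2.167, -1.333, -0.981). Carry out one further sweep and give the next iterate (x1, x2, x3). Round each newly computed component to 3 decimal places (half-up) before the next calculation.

One sweep:
  x1 = (-3 - (1)·-1.333 - (-4)·-0.981) / (6) = -0.932
  x2 = (-2 - (-2)·-0.932 - (-1)·-0.981) / (7) = -0.692
  x3 = (3 - (-3)·-0.932 - (-4)·-0.692) / (9) = -0.285

(-0.932, -0.692, -0.285)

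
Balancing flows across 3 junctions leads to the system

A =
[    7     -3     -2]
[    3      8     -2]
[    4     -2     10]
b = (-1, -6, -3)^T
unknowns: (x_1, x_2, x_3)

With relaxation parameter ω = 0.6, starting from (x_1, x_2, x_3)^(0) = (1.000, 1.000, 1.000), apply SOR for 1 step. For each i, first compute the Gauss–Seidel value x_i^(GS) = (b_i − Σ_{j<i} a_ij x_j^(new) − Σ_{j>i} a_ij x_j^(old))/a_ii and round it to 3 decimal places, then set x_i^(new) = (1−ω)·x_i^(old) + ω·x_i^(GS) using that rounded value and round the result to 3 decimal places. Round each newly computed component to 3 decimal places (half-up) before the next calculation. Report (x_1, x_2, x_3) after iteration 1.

(0.743, -0.067, 0.033)

Iteration 1:
  x_1: GS value = (-1 - (-3)·1.000 - (-2)·1.000) / (7) = 0.571;  x_1 ← (1−ω)·1.000 + ω·0.571 = 0.743
  x_2: GS value = (-6 - (3)·0.743 - (-2)·1.000) / (8) = -0.779;  x_2 ← (1−ω)·1.000 + ω·-0.779 = -0.067
  x_3: GS value = (-3 - (4)·0.743 - (-2)·-0.067) / (10) = -0.611;  x_3 ← (1−ω)·1.000 + ω·-0.611 = 0.033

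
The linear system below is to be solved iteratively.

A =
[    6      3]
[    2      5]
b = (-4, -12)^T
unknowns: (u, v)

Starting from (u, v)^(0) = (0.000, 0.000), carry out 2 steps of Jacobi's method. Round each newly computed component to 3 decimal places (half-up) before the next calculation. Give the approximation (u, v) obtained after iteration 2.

(0.533, -2.133)

Iteration 1:
  u = (-4 - (3)·0.000) / (6) = -0.667
  v = (-12 - (2)·0.000) / (5) = -2.400
Iteration 2:
  u = (-4 - (3)·-2.400) / (6) = 0.533
  v = (-12 - (2)·-0.667) / (5) = -2.133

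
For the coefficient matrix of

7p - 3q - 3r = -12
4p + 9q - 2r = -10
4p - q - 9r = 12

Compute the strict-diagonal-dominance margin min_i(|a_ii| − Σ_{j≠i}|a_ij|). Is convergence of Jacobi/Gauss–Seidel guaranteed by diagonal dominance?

row 1: |7| − (3+3) = 1
row 2: |9| − (4+2) = 3
row 3: |-9| − (4+1) = 4
minimum over rows = 1 → strictly diagonally dominant (convergence guaranteed)

1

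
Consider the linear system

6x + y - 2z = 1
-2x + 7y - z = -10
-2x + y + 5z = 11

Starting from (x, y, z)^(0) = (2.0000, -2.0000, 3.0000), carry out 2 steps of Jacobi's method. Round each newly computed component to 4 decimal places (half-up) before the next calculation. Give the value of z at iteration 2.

2.8857

Iteration 1:
  x = (1 - (1)·-2.0000 - (-2)·3.0000) / (6) = 1.5000
  y = (-10 - (-2)·2.0000 - (-1)·3.0000) / (7) = -0.4286
  z = (11 - (-2)·2.0000 - (1)·-2.0000) / (5) = 3.4000
Iteration 2:
  x = (1 - (1)·-0.4286 - (-2)·3.4000) / (6) = 1.3714
  y = (-10 - (-2)·1.5000 - (-1)·3.4000) / (7) = -0.5143
  z = (11 - (-2)·1.5000 - (1)·-0.4286) / (5) = 2.8857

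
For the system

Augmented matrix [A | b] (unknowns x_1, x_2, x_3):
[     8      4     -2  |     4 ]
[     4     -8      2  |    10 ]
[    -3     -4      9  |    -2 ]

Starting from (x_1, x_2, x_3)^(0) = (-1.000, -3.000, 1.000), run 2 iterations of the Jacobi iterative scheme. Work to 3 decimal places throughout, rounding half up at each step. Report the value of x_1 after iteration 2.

0.778

Iteration 1:
  x_1 = (4 - (4)·-3.000 - (-2)·1.000) / (8) = 2.250
  x_2 = (10 - (4)·-1.000 - (2)·1.000) / (-8) = -1.500
  x_3 = (-2 - (-3)·-1.000 - (-4)·-3.000) / (9) = -1.889
Iteration 2:
  x_1 = (4 - (4)·-1.500 - (-2)·-1.889) / (8) = 0.778
  x_2 = (10 - (4)·2.250 - (2)·-1.889) / (-8) = -0.597
  x_3 = (-2 - (-3)·2.250 - (-4)·-1.500) / (9) = -0.139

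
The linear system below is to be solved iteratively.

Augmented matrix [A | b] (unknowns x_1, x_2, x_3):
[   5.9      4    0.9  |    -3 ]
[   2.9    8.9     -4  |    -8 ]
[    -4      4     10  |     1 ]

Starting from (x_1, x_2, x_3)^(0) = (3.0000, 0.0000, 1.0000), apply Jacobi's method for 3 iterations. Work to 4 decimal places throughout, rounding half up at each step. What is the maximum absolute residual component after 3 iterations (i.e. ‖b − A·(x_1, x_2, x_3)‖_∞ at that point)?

2.9541

Iteration 1:
  x_1 = (-3 - (4)·0.0000 - (0.9)·1.0000) / (5.9) = -0.6610
  x_2 = (-8 - (2.9)·3.0000 - (-4)·1.0000) / (8.9) = -1.4270
  x_3 = (1 - (-4)·3.0000 - (4)·0.0000) / (10) = 1.3000
Iteration 2:
  x_1 = (-3 - (4)·-1.4270 - (0.9)·1.3000) / (5.9) = 0.2607
  x_2 = (-8 - (2.9)·-0.6610 - (-4)·1.3000) / (8.9) = -0.0992
  x_3 = (1 - (-4)·-0.6610 - (4)·-1.4270) / (10) = 0.4064
Iteration 3:
  x_1 = (-3 - (4)·-0.0992 - (0.9)·0.4064) / (5.9) = -0.5032
  x_2 = (-8 - (2.9)·0.2607 - (-4)·0.4064) / (8.9) = -0.8012
  x_3 = (1 - (-4)·0.2607 - (4)·-0.0992) / (10) = 0.2440
Residual b − A·x = (2.9541, 1.5660, -0.2480); ∞-norm = 2.9541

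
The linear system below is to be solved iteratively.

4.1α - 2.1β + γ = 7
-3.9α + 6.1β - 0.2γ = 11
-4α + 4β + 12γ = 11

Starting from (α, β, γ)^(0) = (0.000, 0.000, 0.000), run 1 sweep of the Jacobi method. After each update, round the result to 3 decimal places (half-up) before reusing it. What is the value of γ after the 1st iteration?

Iteration 1:
  α = (7 - (-2.1)·0.000 - (1)·0.000) / (4.1) = 1.707
  β = (11 - (-3.9)·0.000 - (-0.2)·0.000) / (6.1) = 1.803
  γ = (11 - (-4)·0.000 - (4)·0.000) / (12) = 0.917

0.917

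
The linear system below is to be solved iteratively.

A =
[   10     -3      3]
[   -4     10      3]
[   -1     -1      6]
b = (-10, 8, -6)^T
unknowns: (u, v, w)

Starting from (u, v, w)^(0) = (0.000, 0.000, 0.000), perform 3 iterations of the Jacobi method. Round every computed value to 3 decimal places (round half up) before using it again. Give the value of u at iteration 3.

Iteration 1:
  u = (-10 - (-3)·0.000 - (3)·0.000) / (10) = -1.000
  v = (8 - (-4)·0.000 - (3)·0.000) / (10) = 0.800
  w = (-6 - (-1)·0.000 - (-1)·0.000) / (6) = -1.000
Iteration 2:
  u = (-10 - (-3)·0.800 - (3)·-1.000) / (10) = -0.460
  v = (8 - (-4)·-1.000 - (3)·-1.000) / (10) = 0.700
  w = (-6 - (-1)·-1.000 - (-1)·0.800) / (6) = -1.033
Iteration 3:
  u = (-10 - (-3)·0.700 - (3)·-1.033) / (10) = -0.480
  v = (8 - (-4)·-0.460 - (3)·-1.033) / (10) = 0.926
  w = (-6 - (-1)·-0.460 - (-1)·0.700) / (6) = -0.960

-0.480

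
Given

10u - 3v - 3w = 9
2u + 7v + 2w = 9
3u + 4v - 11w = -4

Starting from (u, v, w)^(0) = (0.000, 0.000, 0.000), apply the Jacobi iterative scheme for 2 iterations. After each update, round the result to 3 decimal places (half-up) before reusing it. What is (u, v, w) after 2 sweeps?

Iteration 1:
  u = (9 - (-3)·0.000 - (-3)·0.000) / (10) = 0.900
  v = (9 - (2)·0.000 - (2)·0.000) / (7) = 1.286
  w = (-4 - (3)·0.000 - (4)·0.000) / (-11) = 0.364
Iteration 2:
  u = (9 - (-3)·1.286 - (-3)·0.364) / (10) = 1.395
  v = (9 - (2)·0.900 - (2)·0.364) / (7) = 0.925
  w = (-4 - (3)·0.900 - (4)·1.286) / (-11) = 1.077

(1.395, 0.925, 1.077)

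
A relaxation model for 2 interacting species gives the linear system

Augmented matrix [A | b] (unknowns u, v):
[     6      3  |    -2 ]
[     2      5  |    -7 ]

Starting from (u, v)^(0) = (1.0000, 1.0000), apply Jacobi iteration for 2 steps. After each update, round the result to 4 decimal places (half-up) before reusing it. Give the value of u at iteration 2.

0.5667

Iteration 1:
  u = (-2 - (3)·1.0000) / (6) = -0.8333
  v = (-7 - (2)·1.0000) / (5) = -1.8000
Iteration 2:
  u = (-2 - (3)·-1.8000) / (6) = 0.5667
  v = (-7 - (2)·-0.8333) / (5) = -1.0667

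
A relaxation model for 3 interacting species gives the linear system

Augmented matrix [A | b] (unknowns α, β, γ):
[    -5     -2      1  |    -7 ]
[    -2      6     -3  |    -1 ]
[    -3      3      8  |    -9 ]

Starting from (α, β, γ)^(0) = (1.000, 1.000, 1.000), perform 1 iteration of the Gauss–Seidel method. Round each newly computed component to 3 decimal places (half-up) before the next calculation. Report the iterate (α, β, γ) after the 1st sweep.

Iteration 1:
  α = (-7 - (-2)·1.000 - (1)·1.000) / (-5) = 1.200
  β = (-1 - (-2)·1.200 - (-3)·1.000) / (6) = 0.733
  γ = (-9 - (-3)·1.200 - (3)·0.733) / (8) = -0.950

(1.200, 0.733, -0.950)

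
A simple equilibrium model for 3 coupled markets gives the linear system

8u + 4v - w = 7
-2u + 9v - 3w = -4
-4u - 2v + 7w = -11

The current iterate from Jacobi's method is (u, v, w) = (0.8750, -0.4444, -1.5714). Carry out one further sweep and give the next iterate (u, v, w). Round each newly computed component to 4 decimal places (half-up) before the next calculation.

One sweep:
  u = (7 - (4)·-0.4444 - (-1)·-1.5714) / (8) = 0.9008
  v = (-4 - (-2)·0.8750 - (-3)·-1.5714) / (9) = -0.7738
  w = (-11 - (-4)·0.8750 - (-2)·-0.4444) / (7) = -1.1984

(0.9008, -0.7738, -1.1984)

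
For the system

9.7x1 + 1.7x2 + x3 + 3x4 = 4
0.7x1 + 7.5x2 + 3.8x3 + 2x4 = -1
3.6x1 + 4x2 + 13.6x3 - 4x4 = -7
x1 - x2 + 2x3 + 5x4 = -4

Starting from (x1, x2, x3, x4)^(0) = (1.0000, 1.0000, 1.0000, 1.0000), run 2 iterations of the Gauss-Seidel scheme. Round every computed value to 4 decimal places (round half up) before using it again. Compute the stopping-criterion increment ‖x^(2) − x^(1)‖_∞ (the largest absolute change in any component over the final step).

Iteration 1:
  x1 = (4 - (1.7)·1.0000 - (1)·1.0000 - (3)·1.0000) / (9.7) = -0.1753
  x2 = (-1 - (0.7)·-0.1753 - (3.8)·1.0000 - (2)·1.0000) / (7.5) = -0.8903
  x3 = (-7 - (3.6)·-0.1753 - (4)·-0.8903 - (-4)·1.0000) / (13.6) = 0.0877
  x4 = (-4 - (1)·-0.1753 - (-1)·-0.8903 - (2)·0.0877) / (5) = -0.9781
Iteration 2:
  x1 = (4 - (1.7)·-0.8903 - (1)·0.0877 - (3)·-0.9781) / (9.7) = 0.8619
  x2 = (-1 - (0.7)·0.8619 - (3.8)·0.0877 - (2)·-0.9781) / (7.5) = 0.0026
  x3 = (-7 - (3.6)·0.8619 - (4)·0.0026 - (-4)·-0.9781) / (13.6) = -1.0313
  x4 = (-4 - (1)·0.8619 - (-1)·0.0026 - (2)·-1.0313) / (5) = -0.5593
Change: (1.0372, 0.8929, -1.1190, 0.4188) → max |·| = 1.1190

1.1190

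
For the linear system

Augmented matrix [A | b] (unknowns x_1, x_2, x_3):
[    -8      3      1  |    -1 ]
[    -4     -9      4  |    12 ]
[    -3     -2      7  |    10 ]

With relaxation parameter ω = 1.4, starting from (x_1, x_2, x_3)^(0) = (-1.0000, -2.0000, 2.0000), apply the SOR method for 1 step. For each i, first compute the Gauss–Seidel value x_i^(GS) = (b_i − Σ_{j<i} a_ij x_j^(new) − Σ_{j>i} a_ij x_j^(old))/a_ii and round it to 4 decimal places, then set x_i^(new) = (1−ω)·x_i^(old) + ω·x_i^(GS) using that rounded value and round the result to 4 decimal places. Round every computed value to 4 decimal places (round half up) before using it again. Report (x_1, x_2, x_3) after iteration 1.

Iteration 1:
  x_1: GS value = (-1 - (3)·-2.0000 - (1)·2.0000) / (-8) = -0.3750;  x_1 ← (1−ω)·-1.0000 + ω·-0.3750 = -0.1250
  x_2: GS value = (12 - (-4)·-0.1250 - (4)·2.0000) / (-9) = -0.3889;  x_2 ← (1−ω)·-2.0000 + ω·-0.3889 = 0.2555
  x_3: GS value = (10 - (-3)·-0.1250 - (-2)·0.2555) / (7) = 1.4480;  x_3 ← (1−ω)·2.0000 + ω·1.4480 = 1.2272

(-0.1250, 0.2555, 1.2272)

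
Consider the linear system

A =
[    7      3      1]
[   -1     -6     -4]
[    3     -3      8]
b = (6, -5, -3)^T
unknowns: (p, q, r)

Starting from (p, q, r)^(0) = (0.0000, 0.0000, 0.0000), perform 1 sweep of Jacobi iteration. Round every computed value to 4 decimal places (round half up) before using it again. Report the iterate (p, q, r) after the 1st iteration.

(0.8571, 0.8333, -0.3750)

Iteration 1:
  p = (6 - (3)·0.0000 - (1)·0.0000) / (7) = 0.8571
  q = (-5 - (-1)·0.0000 - (-4)·0.0000) / (-6) = 0.8333
  r = (-3 - (3)·0.0000 - (-3)·0.0000) / (8) = -0.3750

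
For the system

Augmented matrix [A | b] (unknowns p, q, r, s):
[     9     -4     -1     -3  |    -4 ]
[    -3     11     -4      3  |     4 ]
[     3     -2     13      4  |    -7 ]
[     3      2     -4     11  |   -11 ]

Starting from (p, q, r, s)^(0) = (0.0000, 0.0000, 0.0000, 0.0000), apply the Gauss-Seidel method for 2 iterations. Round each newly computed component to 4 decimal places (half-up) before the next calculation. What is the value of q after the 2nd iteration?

0.3089

Iteration 1:
  p = (-4 - (-4)·0.0000 - (-1)·0.0000 - (-3)·0.0000) / (9) = -0.4444
  q = (4 - (-3)·-0.4444 - (-4)·0.0000 - (3)·0.0000) / (11) = 0.2424
  r = (-7 - (3)·-0.4444 - (-2)·0.2424 - (4)·0.0000) / (13) = -0.3986
  s = (-11 - (3)·-0.4444 - (2)·0.2424 - (-4)·-0.3986) / (11) = -1.0678
Iteration 2:
  p = (-4 - (-4)·0.2424 - (-1)·-0.3986 - (-3)·-1.0678) / (9) = -0.7369
  q = (4 - (-3)·-0.7369 - (-4)·-0.3986 - (3)·-1.0678) / (11) = 0.3089
  r = (-7 - (3)·-0.7369 - (-2)·0.3089 - (4)·-1.0678) / (13) = 0.0077
  s = (-11 - (3)·-0.7369 - (2)·0.3089 - (-4)·0.0077) / (11) = -0.8524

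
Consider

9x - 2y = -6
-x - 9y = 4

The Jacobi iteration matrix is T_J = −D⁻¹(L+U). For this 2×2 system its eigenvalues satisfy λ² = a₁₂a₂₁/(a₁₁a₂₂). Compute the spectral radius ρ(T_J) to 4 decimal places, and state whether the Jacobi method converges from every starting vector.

a₁₂a₂₁/(a₁₁a₂₂) = (-2)·(-1) / ((9)·(-9)) = -0.024691
ρ = √|-0.024691| = √0.024691 = 0.1571
ρ < 1, so Jacobi converges

0.1571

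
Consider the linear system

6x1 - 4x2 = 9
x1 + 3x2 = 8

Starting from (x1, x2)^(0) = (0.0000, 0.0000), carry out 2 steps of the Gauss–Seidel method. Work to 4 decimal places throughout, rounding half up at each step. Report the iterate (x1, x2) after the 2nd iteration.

(2.9445, 1.6852)

Iteration 1:
  x1 = (9 - (-4)·0.0000) / (6) = 1.5000
  x2 = (8 - (1)·1.5000) / (3) = 2.1667
Iteration 2:
  x1 = (9 - (-4)·2.1667) / (6) = 2.9445
  x2 = (8 - (1)·2.9445) / (3) = 1.6852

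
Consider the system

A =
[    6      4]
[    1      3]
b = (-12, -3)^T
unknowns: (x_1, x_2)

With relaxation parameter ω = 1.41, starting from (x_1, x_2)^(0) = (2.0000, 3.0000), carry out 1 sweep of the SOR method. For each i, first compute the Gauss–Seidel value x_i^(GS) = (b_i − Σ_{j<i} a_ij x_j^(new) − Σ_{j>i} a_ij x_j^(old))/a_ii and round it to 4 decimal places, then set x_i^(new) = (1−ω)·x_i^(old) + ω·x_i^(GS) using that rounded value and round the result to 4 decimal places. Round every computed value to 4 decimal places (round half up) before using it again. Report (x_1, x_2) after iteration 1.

(-6.4600, 0.3962)

Iteration 1:
  x_1: GS value = (-12 - (4)·3.0000) / (6) = -4.0000;  x_1 ← (1−ω)·2.0000 + ω·-4.0000 = -6.4600
  x_2: GS value = (-3 - (1)·-6.4600) / (3) = 1.1533;  x_2 ← (1−ω)·3.0000 + ω·1.1533 = 0.3962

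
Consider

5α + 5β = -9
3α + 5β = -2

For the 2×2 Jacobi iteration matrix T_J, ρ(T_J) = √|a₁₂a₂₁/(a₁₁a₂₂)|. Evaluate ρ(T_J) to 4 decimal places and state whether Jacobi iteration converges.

0.7746

a₁₂a₂₁/(a₁₁a₂₂) = (5)·(3) / ((5)·(5)) = 0.600000
ρ = √|0.600000| = √0.600000 = 0.7746
ρ < 1, so Jacobi converges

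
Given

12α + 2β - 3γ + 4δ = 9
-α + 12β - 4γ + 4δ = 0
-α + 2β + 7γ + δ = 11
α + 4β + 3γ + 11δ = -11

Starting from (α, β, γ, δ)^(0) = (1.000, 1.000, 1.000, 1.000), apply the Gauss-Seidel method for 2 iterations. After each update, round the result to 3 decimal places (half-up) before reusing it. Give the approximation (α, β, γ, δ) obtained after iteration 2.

(1.604, 1.119, 1.690, -2.014)

Iteration 1:
  α = (9 - (2)·1.000 - (-3)·1.000 - (4)·1.000) / (12) = 0.500
  β = (0 - (-1)·0.500 - (-4)·1.000 - (4)·1.000) / (12) = 0.042
  γ = (11 - (-1)·0.500 - (2)·0.042 - (1)·1.000) / (7) = 1.488
  δ = (-11 - (1)·0.500 - (4)·0.042 - (3)·1.488) / (11) = -1.467
Iteration 2:
  α = (9 - (2)·0.042 - (-3)·1.488 - (4)·-1.467) / (12) = 1.604
  β = (0 - (-1)·1.604 - (-4)·1.488 - (4)·-1.467) / (12) = 1.119
  γ = (11 - (-1)·1.604 - (2)·1.119 - (1)·-1.467) / (7) = 1.690
  δ = (-11 - (1)·1.604 - (4)·1.119 - (3)·1.690) / (11) = -2.014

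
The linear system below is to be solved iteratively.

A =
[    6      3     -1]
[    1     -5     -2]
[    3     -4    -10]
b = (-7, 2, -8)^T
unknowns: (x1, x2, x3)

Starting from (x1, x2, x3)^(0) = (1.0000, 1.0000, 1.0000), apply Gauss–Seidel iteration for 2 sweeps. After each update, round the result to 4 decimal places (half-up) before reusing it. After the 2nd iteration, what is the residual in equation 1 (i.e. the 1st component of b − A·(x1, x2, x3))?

Iteration 1:
  x1 = (-7 - (3)·1.0000 - (-1)·1.0000) / (6) = -1.5000
  x2 = (2 - (1)·-1.5000 - (-2)·1.0000) / (-5) = -1.1000
  x3 = (-8 - (3)·-1.5000 - (-4)·-1.1000) / (-10) = 0.7900
Iteration 2:
  x1 = (-7 - (3)·-1.1000 - (-1)·0.7900) / (6) = -0.4850
  x2 = (2 - (1)·-0.4850 - (-2)·0.7900) / (-5) = -0.8130
  x3 = (-8 - (3)·-0.4850 - (-4)·-0.8130) / (-10) = 0.9797
Residual b − A·x = (-0.6713, 0.3794, 0.0000)

-0.6713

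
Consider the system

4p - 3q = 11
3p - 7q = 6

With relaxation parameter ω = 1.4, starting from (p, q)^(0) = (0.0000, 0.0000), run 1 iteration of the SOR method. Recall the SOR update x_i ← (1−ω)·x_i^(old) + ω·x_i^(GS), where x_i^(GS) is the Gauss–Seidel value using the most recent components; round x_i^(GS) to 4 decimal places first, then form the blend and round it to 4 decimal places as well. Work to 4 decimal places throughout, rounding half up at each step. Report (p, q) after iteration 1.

Iteration 1:
  p: GS value = (11 - (-3)·0.0000) / (4) = 2.7500;  p ← (1−ω)·0.0000 + ω·2.7500 = 3.8500
  q: GS value = (6 - (3)·3.8500) / (-7) = 0.7929;  q ← (1−ω)·0.0000 + ω·0.7929 = 1.1101

(3.8500, 1.1101)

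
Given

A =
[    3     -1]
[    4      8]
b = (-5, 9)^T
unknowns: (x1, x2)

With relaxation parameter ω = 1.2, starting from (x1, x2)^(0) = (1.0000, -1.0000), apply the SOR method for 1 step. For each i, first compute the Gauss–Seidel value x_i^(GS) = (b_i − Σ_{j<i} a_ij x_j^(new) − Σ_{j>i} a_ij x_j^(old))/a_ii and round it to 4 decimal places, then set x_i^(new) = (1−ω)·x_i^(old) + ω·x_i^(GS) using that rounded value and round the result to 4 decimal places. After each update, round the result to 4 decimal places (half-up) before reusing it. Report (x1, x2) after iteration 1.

Iteration 1:
  x1: GS value = (-5 - (-1)·-1.0000) / (3) = -2.0000;  x1 ← (1−ω)·1.0000 + ω·-2.0000 = -2.6000
  x2: GS value = (9 - (4)·-2.6000) / (8) = 2.4250;  x2 ← (1−ω)·-1.0000 + ω·2.4250 = 3.1100

(-2.6000, 3.1100)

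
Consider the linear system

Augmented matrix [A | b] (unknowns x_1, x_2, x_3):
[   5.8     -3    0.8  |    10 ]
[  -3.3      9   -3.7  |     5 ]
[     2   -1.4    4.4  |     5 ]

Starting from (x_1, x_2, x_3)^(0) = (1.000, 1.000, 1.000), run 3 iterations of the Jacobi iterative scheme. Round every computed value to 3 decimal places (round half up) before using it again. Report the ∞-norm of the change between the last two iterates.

0.264

Iteration 1:
  x_1 = (10 - (-3)·1.000 - (0.8)·1.000) / (5.8) = 2.103
  x_2 = (5 - (-3.3)·1.000 - (-3.7)·1.000) / (9) = 1.333
  x_3 = (5 - (2)·1.000 - (-1.4)·1.000) / (4.4) = 1.000
Iteration 2:
  x_1 = (10 - (-3)·1.333 - (0.8)·1.000) / (5.8) = 2.276
  x_2 = (5 - (-3.3)·2.103 - (-3.7)·1.000) / (9) = 1.738
  x_3 = (5 - (2)·2.103 - (-1.4)·1.333) / (4.4) = 0.605
Iteration 3:
  x_1 = (10 - (-3)·1.738 - (0.8)·0.605) / (5.8) = 2.540
  x_2 = (5 - (-3.3)·2.276 - (-3.7)·0.605) / (9) = 1.639
  x_3 = (5 - (2)·2.276 - (-1.4)·1.738) / (4.4) = 0.655
Change: (0.264, -0.099, 0.050) → max |·| = 0.264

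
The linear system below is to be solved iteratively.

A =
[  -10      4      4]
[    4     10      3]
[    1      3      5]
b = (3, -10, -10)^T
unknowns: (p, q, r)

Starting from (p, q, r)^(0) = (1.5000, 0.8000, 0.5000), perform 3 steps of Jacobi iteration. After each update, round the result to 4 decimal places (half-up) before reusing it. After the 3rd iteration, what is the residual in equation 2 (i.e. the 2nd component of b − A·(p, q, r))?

-3.9576

Iteration 1:
  p = (3 - (4)·0.8000 - (4)·0.5000) / (-10) = 0.2200
  q = (-10 - (4)·1.5000 - (3)·0.5000) / (10) = -1.7500
  r = (-10 - (1)·1.5000 - (3)·0.8000) / (5) = -2.7800
Iteration 2:
  p = (3 - (4)·-1.7500 - (4)·-2.7800) / (-10) = -2.1120
  q = (-10 - (4)·0.2200 - (3)·-2.7800) / (10) = -0.2540
  r = (-10 - (1)·0.2200 - (3)·-1.7500) / (5) = -0.9940
Iteration 3:
  p = (3 - (4)·-0.2540 - (4)·-0.9940) / (-10) = -0.7992
  q = (-10 - (4)·-2.1120 - (3)·-0.9940) / (10) = 0.1430
  r = (-10 - (1)·-2.1120 - (3)·-0.2540) / (5) = -1.4252
Residual b − A·x = (0.1368, -3.9576, -2.5038)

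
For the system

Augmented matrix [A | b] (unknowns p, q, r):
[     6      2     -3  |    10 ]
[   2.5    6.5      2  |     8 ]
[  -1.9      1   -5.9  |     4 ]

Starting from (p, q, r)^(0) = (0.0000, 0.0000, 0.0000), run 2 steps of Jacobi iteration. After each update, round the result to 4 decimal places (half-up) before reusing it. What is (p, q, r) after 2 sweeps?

(0.9174, 0.7983, -1.0061)

Iteration 1:
  p = (10 - (2)·0.0000 - (-3)·0.0000) / (6) = 1.6667
  q = (8 - (2.5)·0.0000 - (2)·0.0000) / (6.5) = 1.2308
  r = (4 - (-1.9)·0.0000 - (1)·0.0000) / (-5.9) = -0.6780
Iteration 2:
  p = (10 - (2)·1.2308 - (-3)·-0.6780) / (6) = 0.9174
  q = (8 - (2.5)·1.6667 - (2)·-0.6780) / (6.5) = 0.7983
  r = (4 - (-1.9)·1.6667 - (1)·1.2308) / (-5.9) = -1.0061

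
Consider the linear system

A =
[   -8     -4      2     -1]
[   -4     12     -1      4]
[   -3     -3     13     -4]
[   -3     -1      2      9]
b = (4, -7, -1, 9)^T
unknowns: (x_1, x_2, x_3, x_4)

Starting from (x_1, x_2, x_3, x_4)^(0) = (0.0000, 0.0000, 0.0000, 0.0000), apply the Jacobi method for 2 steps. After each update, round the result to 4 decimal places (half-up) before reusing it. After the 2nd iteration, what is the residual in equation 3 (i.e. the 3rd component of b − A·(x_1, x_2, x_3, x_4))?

-1.9349

Iteration 1:
  x_1 = (4 - (-4)·0.0000 - (2)·0.0000 - (-1)·0.0000) / (-8) = -0.5000
  x_2 = (-7 - (-4)·0.0000 - (-1)·0.0000 - (4)·0.0000) / (12) = -0.5833
  x_3 = (-1 - (-3)·0.0000 - (-3)·0.0000 - (-4)·0.0000) / (13) = -0.0769
  x_4 = (9 - (-3)·0.0000 - (-1)·0.0000 - (2)·0.0000) / (9) = 1.0000
Iteration 2:
  x_1 = (4 - (-4)·-0.5833 - (2)·-0.0769 - (-1)·1.0000) / (-8) = -0.3526
  x_2 = (-7 - (-4)·-0.5000 - (-1)·-0.0769 - (4)·1.0000) / (12) = -1.0897
  x_3 = (-1 - (-3)·-0.5000 - (-3)·-0.5833 - (-4)·1.0000) / (13) = -0.0192
  x_4 = (9 - (-3)·-0.5000 - (-1)·-0.5833 - (2)·-0.0769) / (9) = 0.7856
Residual b − A·x = (-2.3556, 1.5044, -1.9349, -0.1795)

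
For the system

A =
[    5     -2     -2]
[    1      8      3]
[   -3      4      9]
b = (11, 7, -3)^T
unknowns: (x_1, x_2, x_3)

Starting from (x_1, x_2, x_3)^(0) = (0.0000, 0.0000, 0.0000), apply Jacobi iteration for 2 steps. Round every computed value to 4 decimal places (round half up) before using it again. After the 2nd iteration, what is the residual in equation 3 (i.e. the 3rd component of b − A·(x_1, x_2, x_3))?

1.2502

Iteration 1:
  x_1 = (11 - (-2)·0.0000 - (-2)·0.0000) / (5) = 2.2000
  x_2 = (7 - (1)·0.0000 - (3)·0.0000) / (8) = 0.8750
  x_3 = (-3 - (-3)·0.0000 - (4)·0.0000) / (9) = -0.3333
Iteration 2:
  x_1 = (11 - (-2)·0.8750 - (-2)·-0.3333) / (5) = 2.4167
  x_2 = (7 - (1)·2.2000 - (3)·-0.3333) / (8) = 0.7250
  x_3 = (-3 - (-3)·2.2000 - (4)·0.8750) / (9) = 0.0111
Residual b − A·x = (0.3887, -1.2500, 1.2502)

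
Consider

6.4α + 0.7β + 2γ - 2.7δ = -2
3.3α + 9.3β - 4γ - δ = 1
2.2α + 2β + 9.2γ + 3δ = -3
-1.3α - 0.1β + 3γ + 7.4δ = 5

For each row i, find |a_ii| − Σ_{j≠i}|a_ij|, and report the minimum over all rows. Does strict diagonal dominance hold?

1

row 1: |6.4| − (0.7+2+2.7) = 1
row 2: |9.3| − (3.3+4+1) = 1
row 3: |9.2| − (2.2+2+3) = 2
row 4: |7.4| − (1.3+0.1+3) = 3
minimum over rows = 1 → strictly diagonally dominant (convergence guaranteed)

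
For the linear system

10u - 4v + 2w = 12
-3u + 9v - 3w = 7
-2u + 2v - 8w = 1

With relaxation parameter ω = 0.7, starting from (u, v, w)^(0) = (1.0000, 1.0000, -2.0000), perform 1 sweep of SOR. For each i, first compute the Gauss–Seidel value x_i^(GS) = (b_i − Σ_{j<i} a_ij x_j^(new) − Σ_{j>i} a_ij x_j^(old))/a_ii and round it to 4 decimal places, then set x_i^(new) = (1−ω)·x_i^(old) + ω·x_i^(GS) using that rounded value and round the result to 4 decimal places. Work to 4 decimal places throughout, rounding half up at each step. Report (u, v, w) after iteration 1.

(1.7000, 0.7745, -0.8495)

Iteration 1:
  u: GS value = (12 - (-4)·1.0000 - (2)·-2.0000) / (10) = 2.0000;  u ← (1−ω)·1.0000 + ω·2.0000 = 1.7000
  v: GS value = (7 - (-3)·1.7000 - (-3)·-2.0000) / (9) = 0.6778;  v ← (1−ω)·1.0000 + ω·0.6778 = 0.7745
  w: GS value = (1 - (-2)·1.7000 - (2)·0.7745) / (-8) = -0.3564;  w ← (1−ω)·-2.0000 + ω·-0.3564 = -0.8495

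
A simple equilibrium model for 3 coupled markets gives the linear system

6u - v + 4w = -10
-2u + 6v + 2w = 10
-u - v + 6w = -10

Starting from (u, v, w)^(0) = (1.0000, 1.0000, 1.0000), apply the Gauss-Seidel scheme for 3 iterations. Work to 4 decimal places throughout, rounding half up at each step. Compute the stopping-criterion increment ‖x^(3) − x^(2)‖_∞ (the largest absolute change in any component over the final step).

0.2340

Iteration 1:
  u = (-10 - (-1)·1.0000 - (4)·1.0000) / (6) = -2.1667
  v = (10 - (-2)·-2.1667 - (2)·1.0000) / (6) = 0.6111
  w = (-10 - (-1)·-2.1667 - (-1)·0.6111) / (6) = -1.9259
Iteration 2:
  u = (-10 - (-1)·0.6111 - (4)·-1.9259) / (6) = -0.2809
  v = (10 - (-2)·-0.2809 - (2)·-1.9259) / (6) = 2.2150
  w = (-10 - (-1)·-0.2809 - (-1)·2.2150) / (6) = -1.3443
Iteration 3:
  u = (-10 - (-1)·2.2150 - (4)·-1.3443) / (6) = -0.4013
  v = (10 - (-2)·-0.4013 - (2)·-1.3443) / (6) = 1.9810
  w = (-10 - (-1)·-0.4013 - (-1)·1.9810) / (6) = -1.4034
Change: (-0.1204, -0.2340, -0.0591) → max |·| = 0.2340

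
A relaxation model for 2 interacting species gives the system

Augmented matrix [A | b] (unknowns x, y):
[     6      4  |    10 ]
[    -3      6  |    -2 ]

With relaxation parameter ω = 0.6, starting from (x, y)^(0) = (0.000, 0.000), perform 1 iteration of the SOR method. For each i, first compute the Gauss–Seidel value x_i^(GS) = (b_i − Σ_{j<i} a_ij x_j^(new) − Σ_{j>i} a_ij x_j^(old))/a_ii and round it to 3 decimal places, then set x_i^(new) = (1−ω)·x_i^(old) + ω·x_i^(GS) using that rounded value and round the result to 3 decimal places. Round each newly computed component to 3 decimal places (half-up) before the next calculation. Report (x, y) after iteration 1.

Iteration 1:
  x: GS value = (10 - (4)·0.000) / (6) = 1.667;  x ← (1−ω)·0.000 + ω·1.667 = 1.000
  y: GS value = (-2 - (-3)·1.000) / (6) = 0.167;  y ← (1−ω)·0.000 + ω·0.167 = 0.100

(1.000, 0.100)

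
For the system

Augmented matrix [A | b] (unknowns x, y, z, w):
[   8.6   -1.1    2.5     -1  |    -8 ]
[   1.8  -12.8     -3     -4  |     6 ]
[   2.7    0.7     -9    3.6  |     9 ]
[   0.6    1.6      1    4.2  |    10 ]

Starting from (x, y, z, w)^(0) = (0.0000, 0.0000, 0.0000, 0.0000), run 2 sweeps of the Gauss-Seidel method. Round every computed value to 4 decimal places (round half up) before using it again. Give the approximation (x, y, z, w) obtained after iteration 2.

(-0.2660, -1.1510, 0.0538, 2.8446)

Iteration 1:
  x = (-8 - (-1.1)·0.0000 - (2.5)·0.0000 - (-1)·0.0000) / (8.6) = -0.9302
  y = (6 - (1.8)·-0.9302 - (-3)·0.0000 - (-4)·0.0000) / (-12.8) = -0.5996
  z = (9 - (2.7)·-0.9302 - (0.7)·-0.5996 - (3.6)·0.0000) / (-9) = -1.3257
  w = (10 - (0.6)·-0.9302 - (1.6)·-0.5996 - (1)·-1.3257) / (4.2) = 3.0579
Iteration 2:
  x = (-8 - (-1.1)·-0.5996 - (2.5)·-1.3257 - (-1)·3.0579) / (8.6) = -0.2660
  y = (6 - (1.8)·-0.2660 - (-3)·-1.3257 - (-4)·3.0579) / (-12.8) = -1.1510
  z = (9 - (2.7)·-0.2660 - (0.7)·-1.1510 - (3.6)·3.0579) / (-9) = 0.0538
  w = (10 - (0.6)·-0.2660 - (1.6)·-1.1510 - (1)·0.0538) / (4.2) = 2.8446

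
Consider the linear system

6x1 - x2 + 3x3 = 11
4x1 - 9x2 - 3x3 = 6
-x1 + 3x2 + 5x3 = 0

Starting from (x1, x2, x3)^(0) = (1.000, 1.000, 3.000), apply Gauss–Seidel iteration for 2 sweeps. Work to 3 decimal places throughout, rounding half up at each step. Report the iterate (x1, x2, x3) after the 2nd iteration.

(1.110, -0.495, 0.519)

Iteration 1:
  x1 = (11 - (-1)·1.000 - (3)·3.000) / (6) = 0.500
  x2 = (6 - (4)·0.500 - (-3)·3.000) / (-9) = -1.444
  x3 = (0 - (-1)·0.500 - (3)·-1.444) / (5) = 0.966
Iteration 2:
  x1 = (11 - (-1)·-1.444 - (3)·0.966) / (6) = 1.110
  x2 = (6 - (4)·1.110 - (-3)·0.966) / (-9) = -0.495
  x3 = (0 - (-1)·1.110 - (3)·-0.495) / (5) = 0.519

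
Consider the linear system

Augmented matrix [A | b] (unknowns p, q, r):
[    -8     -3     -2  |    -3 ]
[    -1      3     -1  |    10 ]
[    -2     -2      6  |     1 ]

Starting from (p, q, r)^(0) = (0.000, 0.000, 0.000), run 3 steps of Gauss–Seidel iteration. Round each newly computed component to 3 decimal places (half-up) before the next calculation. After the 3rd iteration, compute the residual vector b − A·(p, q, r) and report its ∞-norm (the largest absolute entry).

Iteration 1:
  p = (-3 - (-3)·0.000 - (-2)·0.000) / (-8) = 0.375
  q = (10 - (-1)·0.375 - (-1)·0.000) / (3) = 3.458
  r = (1 - (-2)·0.375 - (-2)·3.458) / (6) = 1.444
Iteration 2:
  p = (-3 - (-3)·3.458 - (-2)·1.444) / (-8) = -1.283
  q = (10 - (-1)·-1.283 - (-1)·1.444) / (3) = 3.387
  r = (1 - (-2)·-1.283 - (-2)·3.387) / (6) = 0.868
Iteration 3:
  p = (-3 - (-3)·3.387 - (-2)·0.868) / (-8) = -1.112
  q = (10 - (-1)·-1.112 - (-1)·0.868) / (3) = 3.252
  r = (1 - (-2)·-1.112 - (-2)·3.252) / (6) = 0.880
Residual b − A·x = (-0.380, 0.012, 0.000); ∞-norm = 0.380

0.380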